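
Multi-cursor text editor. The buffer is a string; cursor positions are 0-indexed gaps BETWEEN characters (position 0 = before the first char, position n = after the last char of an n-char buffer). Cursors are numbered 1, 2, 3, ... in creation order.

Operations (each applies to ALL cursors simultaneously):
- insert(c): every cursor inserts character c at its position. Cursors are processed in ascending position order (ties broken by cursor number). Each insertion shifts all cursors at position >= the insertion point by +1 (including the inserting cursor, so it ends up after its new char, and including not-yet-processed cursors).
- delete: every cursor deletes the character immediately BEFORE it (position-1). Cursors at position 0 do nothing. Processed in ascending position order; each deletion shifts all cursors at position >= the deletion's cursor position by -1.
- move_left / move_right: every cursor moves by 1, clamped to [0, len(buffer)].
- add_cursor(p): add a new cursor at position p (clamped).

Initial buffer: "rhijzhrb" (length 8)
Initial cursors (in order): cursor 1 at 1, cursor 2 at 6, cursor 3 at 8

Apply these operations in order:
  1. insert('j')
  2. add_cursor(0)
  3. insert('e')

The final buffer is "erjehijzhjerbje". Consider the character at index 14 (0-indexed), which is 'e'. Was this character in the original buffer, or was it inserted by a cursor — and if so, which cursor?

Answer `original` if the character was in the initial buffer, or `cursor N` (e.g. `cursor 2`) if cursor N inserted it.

After op 1 (insert('j')): buffer="rjhijzhjrbj" (len 11), cursors c1@2 c2@8 c3@11, authorship .1.....2..3
After op 2 (add_cursor(0)): buffer="rjhijzhjrbj" (len 11), cursors c4@0 c1@2 c2@8 c3@11, authorship .1.....2..3
After op 3 (insert('e')): buffer="erjehijzhjerbje" (len 15), cursors c4@1 c1@4 c2@11 c3@15, authorship 4.11.....22..33
Authorship (.=original, N=cursor N): 4 . 1 1 . . . . . 2 2 . . 3 3
Index 14: author = 3

Answer: cursor 3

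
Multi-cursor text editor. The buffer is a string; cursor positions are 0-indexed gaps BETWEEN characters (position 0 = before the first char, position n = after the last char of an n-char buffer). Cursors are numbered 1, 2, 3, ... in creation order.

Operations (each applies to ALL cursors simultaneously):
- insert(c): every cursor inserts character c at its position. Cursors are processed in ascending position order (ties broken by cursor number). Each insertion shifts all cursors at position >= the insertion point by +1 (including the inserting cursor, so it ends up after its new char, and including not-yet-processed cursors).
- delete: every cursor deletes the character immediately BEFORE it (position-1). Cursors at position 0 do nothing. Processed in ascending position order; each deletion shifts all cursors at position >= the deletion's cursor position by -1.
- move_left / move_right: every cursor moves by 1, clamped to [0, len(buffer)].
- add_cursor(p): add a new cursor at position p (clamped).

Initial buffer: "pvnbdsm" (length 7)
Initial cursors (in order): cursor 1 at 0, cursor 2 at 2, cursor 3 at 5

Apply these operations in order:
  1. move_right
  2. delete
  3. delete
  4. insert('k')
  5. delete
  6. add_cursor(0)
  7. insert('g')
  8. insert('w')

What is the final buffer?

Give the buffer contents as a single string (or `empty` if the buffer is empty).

After op 1 (move_right): buffer="pvnbdsm" (len 7), cursors c1@1 c2@3 c3@6, authorship .......
After op 2 (delete): buffer="vbdm" (len 4), cursors c1@0 c2@1 c3@3, authorship ....
After op 3 (delete): buffer="bm" (len 2), cursors c1@0 c2@0 c3@1, authorship ..
After op 4 (insert('k')): buffer="kkbkm" (len 5), cursors c1@2 c2@2 c3@4, authorship 12.3.
After op 5 (delete): buffer="bm" (len 2), cursors c1@0 c2@0 c3@1, authorship ..
After op 6 (add_cursor(0)): buffer="bm" (len 2), cursors c1@0 c2@0 c4@0 c3@1, authorship ..
After op 7 (insert('g')): buffer="gggbgm" (len 6), cursors c1@3 c2@3 c4@3 c3@5, authorship 124.3.
After op 8 (insert('w')): buffer="gggwwwbgwm" (len 10), cursors c1@6 c2@6 c4@6 c3@9, authorship 124124.33.

Answer: gggwwwbgwm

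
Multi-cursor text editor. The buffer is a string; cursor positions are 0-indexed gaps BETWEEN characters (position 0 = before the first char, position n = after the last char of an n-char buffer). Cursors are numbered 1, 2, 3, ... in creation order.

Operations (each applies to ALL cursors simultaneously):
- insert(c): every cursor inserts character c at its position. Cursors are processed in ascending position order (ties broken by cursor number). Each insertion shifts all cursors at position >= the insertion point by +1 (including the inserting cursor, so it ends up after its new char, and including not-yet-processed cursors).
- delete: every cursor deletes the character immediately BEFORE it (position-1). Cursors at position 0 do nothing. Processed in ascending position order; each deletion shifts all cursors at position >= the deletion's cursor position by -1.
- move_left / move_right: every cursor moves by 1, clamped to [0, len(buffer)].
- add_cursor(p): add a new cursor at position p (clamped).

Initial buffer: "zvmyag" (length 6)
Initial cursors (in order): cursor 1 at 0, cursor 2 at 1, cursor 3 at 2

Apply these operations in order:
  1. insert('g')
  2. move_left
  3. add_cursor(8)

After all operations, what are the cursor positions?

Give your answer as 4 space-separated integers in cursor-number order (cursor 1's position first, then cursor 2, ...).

After op 1 (insert('g')): buffer="gzgvgmyag" (len 9), cursors c1@1 c2@3 c3@5, authorship 1.2.3....
After op 2 (move_left): buffer="gzgvgmyag" (len 9), cursors c1@0 c2@2 c3@4, authorship 1.2.3....
After op 3 (add_cursor(8)): buffer="gzgvgmyag" (len 9), cursors c1@0 c2@2 c3@4 c4@8, authorship 1.2.3....

Answer: 0 2 4 8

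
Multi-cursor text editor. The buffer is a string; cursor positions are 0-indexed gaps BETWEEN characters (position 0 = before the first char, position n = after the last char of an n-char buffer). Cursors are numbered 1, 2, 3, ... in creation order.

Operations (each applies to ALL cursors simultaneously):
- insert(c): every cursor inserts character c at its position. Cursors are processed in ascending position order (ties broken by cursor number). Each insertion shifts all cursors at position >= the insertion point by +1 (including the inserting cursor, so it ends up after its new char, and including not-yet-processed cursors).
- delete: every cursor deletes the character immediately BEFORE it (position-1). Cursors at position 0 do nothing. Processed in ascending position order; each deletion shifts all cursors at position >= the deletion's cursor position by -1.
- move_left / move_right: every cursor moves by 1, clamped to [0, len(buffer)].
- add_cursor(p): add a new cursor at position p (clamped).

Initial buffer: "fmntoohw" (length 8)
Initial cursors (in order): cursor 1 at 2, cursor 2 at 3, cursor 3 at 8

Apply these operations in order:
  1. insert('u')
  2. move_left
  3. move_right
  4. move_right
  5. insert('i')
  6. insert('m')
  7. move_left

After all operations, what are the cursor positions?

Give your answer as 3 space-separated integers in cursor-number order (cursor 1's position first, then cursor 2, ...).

Answer: 5 9 16

Derivation:
After op 1 (insert('u')): buffer="fmunutoohwu" (len 11), cursors c1@3 c2@5 c3@11, authorship ..1.2.....3
After op 2 (move_left): buffer="fmunutoohwu" (len 11), cursors c1@2 c2@4 c3@10, authorship ..1.2.....3
After op 3 (move_right): buffer="fmunutoohwu" (len 11), cursors c1@3 c2@5 c3@11, authorship ..1.2.....3
After op 4 (move_right): buffer="fmunutoohwu" (len 11), cursors c1@4 c2@6 c3@11, authorship ..1.2.....3
After op 5 (insert('i')): buffer="fmuniutioohwui" (len 14), cursors c1@5 c2@8 c3@14, authorship ..1.12.2....33
After op 6 (insert('m')): buffer="fmunimutimoohwuim" (len 17), cursors c1@6 c2@10 c3@17, authorship ..1.112.22....333
After op 7 (move_left): buffer="fmunimutimoohwuim" (len 17), cursors c1@5 c2@9 c3@16, authorship ..1.112.22....333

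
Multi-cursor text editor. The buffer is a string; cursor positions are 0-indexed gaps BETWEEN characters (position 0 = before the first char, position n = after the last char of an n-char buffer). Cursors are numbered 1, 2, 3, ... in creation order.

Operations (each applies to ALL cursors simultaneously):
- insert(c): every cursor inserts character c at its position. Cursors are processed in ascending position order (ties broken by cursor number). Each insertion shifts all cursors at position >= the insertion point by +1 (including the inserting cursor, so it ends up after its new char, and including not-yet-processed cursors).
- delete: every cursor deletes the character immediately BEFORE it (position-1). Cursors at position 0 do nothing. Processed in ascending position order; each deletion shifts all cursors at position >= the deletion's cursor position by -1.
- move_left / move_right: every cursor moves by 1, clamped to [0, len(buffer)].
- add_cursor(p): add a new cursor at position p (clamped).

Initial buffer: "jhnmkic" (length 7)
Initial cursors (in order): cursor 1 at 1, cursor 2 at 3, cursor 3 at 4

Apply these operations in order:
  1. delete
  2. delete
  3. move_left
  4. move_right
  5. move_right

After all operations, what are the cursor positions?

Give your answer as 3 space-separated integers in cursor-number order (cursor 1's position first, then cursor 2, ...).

After op 1 (delete): buffer="hkic" (len 4), cursors c1@0 c2@1 c3@1, authorship ....
After op 2 (delete): buffer="kic" (len 3), cursors c1@0 c2@0 c3@0, authorship ...
After op 3 (move_left): buffer="kic" (len 3), cursors c1@0 c2@0 c3@0, authorship ...
After op 4 (move_right): buffer="kic" (len 3), cursors c1@1 c2@1 c3@1, authorship ...
After op 5 (move_right): buffer="kic" (len 3), cursors c1@2 c2@2 c3@2, authorship ...

Answer: 2 2 2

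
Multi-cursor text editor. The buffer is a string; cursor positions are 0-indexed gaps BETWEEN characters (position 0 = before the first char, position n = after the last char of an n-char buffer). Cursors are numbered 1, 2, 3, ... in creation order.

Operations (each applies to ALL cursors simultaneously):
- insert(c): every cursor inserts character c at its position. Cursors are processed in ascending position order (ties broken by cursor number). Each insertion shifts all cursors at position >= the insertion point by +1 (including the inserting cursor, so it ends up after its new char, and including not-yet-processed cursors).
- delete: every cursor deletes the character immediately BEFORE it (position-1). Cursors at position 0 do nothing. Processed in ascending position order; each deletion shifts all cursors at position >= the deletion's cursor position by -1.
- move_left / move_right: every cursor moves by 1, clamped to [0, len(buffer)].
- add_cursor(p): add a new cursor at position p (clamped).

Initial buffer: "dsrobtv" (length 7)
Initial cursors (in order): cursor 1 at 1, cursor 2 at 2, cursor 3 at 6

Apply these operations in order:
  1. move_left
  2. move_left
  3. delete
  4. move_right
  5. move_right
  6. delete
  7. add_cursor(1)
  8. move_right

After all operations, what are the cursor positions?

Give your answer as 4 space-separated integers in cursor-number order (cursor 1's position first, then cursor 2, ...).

Answer: 1 1 3 2

Derivation:
After op 1 (move_left): buffer="dsrobtv" (len 7), cursors c1@0 c2@1 c3@5, authorship .......
After op 2 (move_left): buffer="dsrobtv" (len 7), cursors c1@0 c2@0 c3@4, authorship .......
After op 3 (delete): buffer="dsrbtv" (len 6), cursors c1@0 c2@0 c3@3, authorship ......
After op 4 (move_right): buffer="dsrbtv" (len 6), cursors c1@1 c2@1 c3@4, authorship ......
After op 5 (move_right): buffer="dsrbtv" (len 6), cursors c1@2 c2@2 c3@5, authorship ......
After op 6 (delete): buffer="rbv" (len 3), cursors c1@0 c2@0 c3@2, authorship ...
After op 7 (add_cursor(1)): buffer="rbv" (len 3), cursors c1@0 c2@0 c4@1 c3@2, authorship ...
After op 8 (move_right): buffer="rbv" (len 3), cursors c1@1 c2@1 c4@2 c3@3, authorship ...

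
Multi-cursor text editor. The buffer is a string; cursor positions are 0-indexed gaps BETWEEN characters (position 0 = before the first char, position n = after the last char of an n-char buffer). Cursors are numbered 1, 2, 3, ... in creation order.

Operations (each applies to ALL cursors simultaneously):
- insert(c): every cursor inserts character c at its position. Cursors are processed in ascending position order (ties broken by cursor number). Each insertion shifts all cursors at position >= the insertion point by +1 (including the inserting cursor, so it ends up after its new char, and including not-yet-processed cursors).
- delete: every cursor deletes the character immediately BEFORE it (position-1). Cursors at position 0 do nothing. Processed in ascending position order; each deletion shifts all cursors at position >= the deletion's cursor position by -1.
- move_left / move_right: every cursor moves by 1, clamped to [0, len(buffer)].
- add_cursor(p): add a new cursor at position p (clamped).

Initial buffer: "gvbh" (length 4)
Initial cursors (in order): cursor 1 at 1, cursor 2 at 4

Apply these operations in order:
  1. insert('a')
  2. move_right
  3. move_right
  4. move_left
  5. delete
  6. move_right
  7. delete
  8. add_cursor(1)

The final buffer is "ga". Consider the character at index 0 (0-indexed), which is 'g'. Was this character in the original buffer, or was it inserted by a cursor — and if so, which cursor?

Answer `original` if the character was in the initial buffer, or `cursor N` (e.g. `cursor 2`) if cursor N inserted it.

After op 1 (insert('a')): buffer="gavbha" (len 6), cursors c1@2 c2@6, authorship .1...2
After op 2 (move_right): buffer="gavbha" (len 6), cursors c1@3 c2@6, authorship .1...2
After op 3 (move_right): buffer="gavbha" (len 6), cursors c1@4 c2@6, authorship .1...2
After op 4 (move_left): buffer="gavbha" (len 6), cursors c1@3 c2@5, authorship .1...2
After op 5 (delete): buffer="gaba" (len 4), cursors c1@2 c2@3, authorship .1.2
After op 6 (move_right): buffer="gaba" (len 4), cursors c1@3 c2@4, authorship .1.2
After op 7 (delete): buffer="ga" (len 2), cursors c1@2 c2@2, authorship .1
After op 8 (add_cursor(1)): buffer="ga" (len 2), cursors c3@1 c1@2 c2@2, authorship .1
Authorship (.=original, N=cursor N): . 1
Index 0: author = original

Answer: original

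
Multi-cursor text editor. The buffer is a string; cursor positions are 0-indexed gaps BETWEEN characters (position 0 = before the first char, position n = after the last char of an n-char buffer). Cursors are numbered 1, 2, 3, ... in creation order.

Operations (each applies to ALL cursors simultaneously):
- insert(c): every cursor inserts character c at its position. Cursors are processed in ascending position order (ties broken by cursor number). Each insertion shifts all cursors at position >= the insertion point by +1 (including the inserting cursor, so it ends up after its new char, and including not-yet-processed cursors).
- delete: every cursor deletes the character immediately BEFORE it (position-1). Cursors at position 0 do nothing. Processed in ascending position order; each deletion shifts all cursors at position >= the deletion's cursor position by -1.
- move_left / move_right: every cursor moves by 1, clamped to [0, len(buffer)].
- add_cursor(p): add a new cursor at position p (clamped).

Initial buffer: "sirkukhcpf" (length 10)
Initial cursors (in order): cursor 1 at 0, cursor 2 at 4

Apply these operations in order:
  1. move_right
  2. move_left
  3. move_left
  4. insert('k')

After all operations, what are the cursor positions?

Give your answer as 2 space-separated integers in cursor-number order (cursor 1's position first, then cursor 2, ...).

Answer: 1 5

Derivation:
After op 1 (move_right): buffer="sirkukhcpf" (len 10), cursors c1@1 c2@5, authorship ..........
After op 2 (move_left): buffer="sirkukhcpf" (len 10), cursors c1@0 c2@4, authorship ..........
After op 3 (move_left): buffer="sirkukhcpf" (len 10), cursors c1@0 c2@3, authorship ..........
After op 4 (insert('k')): buffer="ksirkkukhcpf" (len 12), cursors c1@1 c2@5, authorship 1...2.......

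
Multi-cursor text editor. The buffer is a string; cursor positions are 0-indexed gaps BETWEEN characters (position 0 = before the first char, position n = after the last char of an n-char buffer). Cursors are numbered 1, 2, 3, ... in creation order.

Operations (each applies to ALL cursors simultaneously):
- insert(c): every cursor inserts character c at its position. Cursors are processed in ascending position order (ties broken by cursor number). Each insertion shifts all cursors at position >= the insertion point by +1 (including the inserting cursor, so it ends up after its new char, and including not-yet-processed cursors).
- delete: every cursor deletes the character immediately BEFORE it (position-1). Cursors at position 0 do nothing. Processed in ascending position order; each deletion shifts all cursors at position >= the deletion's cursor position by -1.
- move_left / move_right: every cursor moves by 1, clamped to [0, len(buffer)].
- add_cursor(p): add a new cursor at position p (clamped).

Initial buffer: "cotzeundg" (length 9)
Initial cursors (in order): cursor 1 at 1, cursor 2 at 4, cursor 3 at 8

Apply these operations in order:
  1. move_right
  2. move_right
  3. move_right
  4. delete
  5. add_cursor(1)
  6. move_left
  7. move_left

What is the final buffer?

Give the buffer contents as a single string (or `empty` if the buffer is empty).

Answer: coteud

Derivation:
After op 1 (move_right): buffer="cotzeundg" (len 9), cursors c1@2 c2@5 c3@9, authorship .........
After op 2 (move_right): buffer="cotzeundg" (len 9), cursors c1@3 c2@6 c3@9, authorship .........
After op 3 (move_right): buffer="cotzeundg" (len 9), cursors c1@4 c2@7 c3@9, authorship .........
After op 4 (delete): buffer="coteud" (len 6), cursors c1@3 c2@5 c3@6, authorship ......
After op 5 (add_cursor(1)): buffer="coteud" (len 6), cursors c4@1 c1@3 c2@5 c3@6, authorship ......
After op 6 (move_left): buffer="coteud" (len 6), cursors c4@0 c1@2 c2@4 c3@5, authorship ......
After op 7 (move_left): buffer="coteud" (len 6), cursors c4@0 c1@1 c2@3 c3@4, authorship ......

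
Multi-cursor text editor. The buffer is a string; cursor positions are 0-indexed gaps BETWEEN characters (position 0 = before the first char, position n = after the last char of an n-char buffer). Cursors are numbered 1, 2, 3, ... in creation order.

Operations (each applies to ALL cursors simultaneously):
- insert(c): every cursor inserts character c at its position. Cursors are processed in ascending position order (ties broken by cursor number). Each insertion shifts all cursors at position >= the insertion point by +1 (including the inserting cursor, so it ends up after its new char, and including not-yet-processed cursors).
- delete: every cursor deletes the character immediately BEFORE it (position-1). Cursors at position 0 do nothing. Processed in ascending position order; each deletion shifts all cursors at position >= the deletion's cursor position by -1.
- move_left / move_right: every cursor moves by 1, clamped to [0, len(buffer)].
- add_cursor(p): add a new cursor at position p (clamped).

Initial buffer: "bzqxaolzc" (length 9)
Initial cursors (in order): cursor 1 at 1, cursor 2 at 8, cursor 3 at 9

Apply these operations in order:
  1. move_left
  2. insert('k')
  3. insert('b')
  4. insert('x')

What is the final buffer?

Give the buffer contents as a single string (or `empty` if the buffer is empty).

After op 1 (move_left): buffer="bzqxaolzc" (len 9), cursors c1@0 c2@7 c3@8, authorship .........
After op 2 (insert('k')): buffer="kbzqxaolkzkc" (len 12), cursors c1@1 c2@9 c3@11, authorship 1.......2.3.
After op 3 (insert('b')): buffer="kbbzqxaolkbzkbc" (len 15), cursors c1@2 c2@11 c3@14, authorship 11.......22.33.
After op 4 (insert('x')): buffer="kbxbzqxaolkbxzkbxc" (len 18), cursors c1@3 c2@13 c3@17, authorship 111.......222.333.

Answer: kbxbzqxaolkbxzkbxc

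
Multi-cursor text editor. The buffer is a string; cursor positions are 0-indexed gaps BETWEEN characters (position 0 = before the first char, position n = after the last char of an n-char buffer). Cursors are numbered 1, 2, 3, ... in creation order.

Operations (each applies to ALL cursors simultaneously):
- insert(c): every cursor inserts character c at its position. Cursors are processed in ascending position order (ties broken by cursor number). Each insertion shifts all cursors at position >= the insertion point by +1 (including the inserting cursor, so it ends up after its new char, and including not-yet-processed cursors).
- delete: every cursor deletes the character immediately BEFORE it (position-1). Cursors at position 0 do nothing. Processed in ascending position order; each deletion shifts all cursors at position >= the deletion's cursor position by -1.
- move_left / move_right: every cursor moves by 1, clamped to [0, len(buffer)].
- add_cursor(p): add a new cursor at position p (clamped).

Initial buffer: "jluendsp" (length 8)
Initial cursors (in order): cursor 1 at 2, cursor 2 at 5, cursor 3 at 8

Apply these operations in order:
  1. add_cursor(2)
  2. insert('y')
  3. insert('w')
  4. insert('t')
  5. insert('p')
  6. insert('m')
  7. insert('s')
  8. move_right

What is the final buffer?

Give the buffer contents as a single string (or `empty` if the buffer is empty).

Answer: jlyywwttppmmssuenywtpmsdspywtpms

Derivation:
After op 1 (add_cursor(2)): buffer="jluendsp" (len 8), cursors c1@2 c4@2 c2@5 c3@8, authorship ........
After op 2 (insert('y')): buffer="jlyyuenydspy" (len 12), cursors c1@4 c4@4 c2@8 c3@12, authorship ..14...2...3
After op 3 (insert('w')): buffer="jlyywwuenywdspyw" (len 16), cursors c1@6 c4@6 c2@11 c3@16, authorship ..1414...22...33
After op 4 (insert('t')): buffer="jlyywwttuenywtdspywt" (len 20), cursors c1@8 c4@8 c2@14 c3@20, authorship ..141414...222...333
After op 5 (insert('p')): buffer="jlyywwttppuenywtpdspywtp" (len 24), cursors c1@10 c4@10 c2@17 c3@24, authorship ..14141414...2222...3333
After op 6 (insert('m')): buffer="jlyywwttppmmuenywtpmdspywtpm" (len 28), cursors c1@12 c4@12 c2@20 c3@28, authorship ..1414141414...22222...33333
After op 7 (insert('s')): buffer="jlyywwttppmmssuenywtpmsdspywtpms" (len 32), cursors c1@14 c4@14 c2@23 c3@32, authorship ..141414141414...222222...333333
After op 8 (move_right): buffer="jlyywwttppmmssuenywtpmsdspywtpms" (len 32), cursors c1@15 c4@15 c2@24 c3@32, authorship ..141414141414...222222...333333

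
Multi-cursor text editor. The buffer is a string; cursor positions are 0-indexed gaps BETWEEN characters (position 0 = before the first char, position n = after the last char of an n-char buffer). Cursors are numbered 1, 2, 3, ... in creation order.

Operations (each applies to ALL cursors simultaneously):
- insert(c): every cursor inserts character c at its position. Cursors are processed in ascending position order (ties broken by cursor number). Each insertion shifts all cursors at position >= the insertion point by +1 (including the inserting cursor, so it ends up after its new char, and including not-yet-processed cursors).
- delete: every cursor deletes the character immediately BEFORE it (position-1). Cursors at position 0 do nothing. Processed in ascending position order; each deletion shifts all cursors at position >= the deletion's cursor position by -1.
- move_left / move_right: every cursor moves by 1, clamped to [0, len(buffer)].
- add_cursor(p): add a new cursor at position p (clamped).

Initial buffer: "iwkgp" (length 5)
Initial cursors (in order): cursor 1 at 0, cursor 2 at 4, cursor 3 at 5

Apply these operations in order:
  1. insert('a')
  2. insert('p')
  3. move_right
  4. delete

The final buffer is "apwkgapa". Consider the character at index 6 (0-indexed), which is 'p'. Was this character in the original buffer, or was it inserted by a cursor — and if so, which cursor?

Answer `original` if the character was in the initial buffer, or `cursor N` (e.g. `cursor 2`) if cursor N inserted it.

After op 1 (insert('a')): buffer="aiwkgapa" (len 8), cursors c1@1 c2@6 c3@8, authorship 1....2.3
After op 2 (insert('p')): buffer="apiwkgappap" (len 11), cursors c1@2 c2@8 c3@11, authorship 11....22.33
After op 3 (move_right): buffer="apiwkgappap" (len 11), cursors c1@3 c2@9 c3@11, authorship 11....22.33
After op 4 (delete): buffer="apwkgapa" (len 8), cursors c1@2 c2@7 c3@8, authorship 11...223
Authorship (.=original, N=cursor N): 1 1 . . . 2 2 3
Index 6: author = 2

Answer: cursor 2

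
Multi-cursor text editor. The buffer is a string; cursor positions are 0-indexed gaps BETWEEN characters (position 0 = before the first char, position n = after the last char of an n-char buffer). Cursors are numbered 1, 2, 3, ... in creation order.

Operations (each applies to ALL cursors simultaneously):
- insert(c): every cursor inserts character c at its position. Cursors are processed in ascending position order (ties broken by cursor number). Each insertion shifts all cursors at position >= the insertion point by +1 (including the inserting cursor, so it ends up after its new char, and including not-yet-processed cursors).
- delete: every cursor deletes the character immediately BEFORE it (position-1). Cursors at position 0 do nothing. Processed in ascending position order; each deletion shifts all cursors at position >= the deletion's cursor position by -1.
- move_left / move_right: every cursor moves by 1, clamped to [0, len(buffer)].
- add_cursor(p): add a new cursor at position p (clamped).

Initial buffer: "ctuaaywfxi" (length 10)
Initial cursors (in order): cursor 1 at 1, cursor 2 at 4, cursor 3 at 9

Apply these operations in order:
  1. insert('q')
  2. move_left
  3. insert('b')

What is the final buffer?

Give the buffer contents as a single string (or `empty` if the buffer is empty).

After op 1 (insert('q')): buffer="cqtuaqaywfxqi" (len 13), cursors c1@2 c2@6 c3@12, authorship .1...2.....3.
After op 2 (move_left): buffer="cqtuaqaywfxqi" (len 13), cursors c1@1 c2@5 c3@11, authorship .1...2.....3.
After op 3 (insert('b')): buffer="cbqtuabqaywfxbqi" (len 16), cursors c1@2 c2@7 c3@14, authorship .11...22.....33.

Answer: cbqtuabqaywfxbqi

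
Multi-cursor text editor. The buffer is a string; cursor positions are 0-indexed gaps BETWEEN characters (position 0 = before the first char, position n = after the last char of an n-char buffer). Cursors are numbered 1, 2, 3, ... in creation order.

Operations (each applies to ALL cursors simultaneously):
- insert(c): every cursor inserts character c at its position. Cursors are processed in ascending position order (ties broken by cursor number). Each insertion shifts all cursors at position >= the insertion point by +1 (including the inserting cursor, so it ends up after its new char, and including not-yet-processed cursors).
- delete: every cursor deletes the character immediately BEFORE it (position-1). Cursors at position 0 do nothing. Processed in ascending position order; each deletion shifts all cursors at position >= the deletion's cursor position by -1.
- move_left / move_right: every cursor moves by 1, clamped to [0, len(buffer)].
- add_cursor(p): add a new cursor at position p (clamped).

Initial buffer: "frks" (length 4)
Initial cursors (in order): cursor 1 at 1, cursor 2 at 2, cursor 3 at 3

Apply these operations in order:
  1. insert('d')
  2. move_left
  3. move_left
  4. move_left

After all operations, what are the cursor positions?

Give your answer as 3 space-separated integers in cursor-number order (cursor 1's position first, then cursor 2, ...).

Answer: 0 1 3

Derivation:
After op 1 (insert('d')): buffer="fdrdkds" (len 7), cursors c1@2 c2@4 c3@6, authorship .1.2.3.
After op 2 (move_left): buffer="fdrdkds" (len 7), cursors c1@1 c2@3 c3@5, authorship .1.2.3.
After op 3 (move_left): buffer="fdrdkds" (len 7), cursors c1@0 c2@2 c3@4, authorship .1.2.3.
After op 4 (move_left): buffer="fdrdkds" (len 7), cursors c1@0 c2@1 c3@3, authorship .1.2.3.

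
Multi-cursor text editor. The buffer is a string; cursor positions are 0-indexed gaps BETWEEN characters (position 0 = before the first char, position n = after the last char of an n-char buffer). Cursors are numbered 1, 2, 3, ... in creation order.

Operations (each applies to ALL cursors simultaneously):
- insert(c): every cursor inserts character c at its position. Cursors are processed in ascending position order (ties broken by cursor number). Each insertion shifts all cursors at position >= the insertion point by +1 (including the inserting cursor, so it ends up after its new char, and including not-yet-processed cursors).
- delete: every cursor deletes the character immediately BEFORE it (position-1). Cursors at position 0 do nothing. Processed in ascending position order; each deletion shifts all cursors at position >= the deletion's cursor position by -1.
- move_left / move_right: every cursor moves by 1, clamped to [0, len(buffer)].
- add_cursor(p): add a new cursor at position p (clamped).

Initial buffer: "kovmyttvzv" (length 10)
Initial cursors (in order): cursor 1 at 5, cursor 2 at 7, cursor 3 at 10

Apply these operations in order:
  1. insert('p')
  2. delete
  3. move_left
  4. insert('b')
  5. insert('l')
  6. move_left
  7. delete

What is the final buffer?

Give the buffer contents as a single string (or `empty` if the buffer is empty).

Answer: kovmlytltvzlv

Derivation:
After op 1 (insert('p')): buffer="kovmypttpvzvp" (len 13), cursors c1@6 c2@9 c3@13, authorship .....1..2...3
After op 2 (delete): buffer="kovmyttvzv" (len 10), cursors c1@5 c2@7 c3@10, authorship ..........
After op 3 (move_left): buffer="kovmyttvzv" (len 10), cursors c1@4 c2@6 c3@9, authorship ..........
After op 4 (insert('b')): buffer="kovmbytbtvzbv" (len 13), cursors c1@5 c2@8 c3@12, authorship ....1..2...3.
After op 5 (insert('l')): buffer="kovmblytbltvzblv" (len 16), cursors c1@6 c2@10 c3@15, authorship ....11..22...33.
After op 6 (move_left): buffer="kovmblytbltvzblv" (len 16), cursors c1@5 c2@9 c3@14, authorship ....11..22...33.
After op 7 (delete): buffer="kovmlytltvzlv" (len 13), cursors c1@4 c2@7 c3@11, authorship ....1..2...3.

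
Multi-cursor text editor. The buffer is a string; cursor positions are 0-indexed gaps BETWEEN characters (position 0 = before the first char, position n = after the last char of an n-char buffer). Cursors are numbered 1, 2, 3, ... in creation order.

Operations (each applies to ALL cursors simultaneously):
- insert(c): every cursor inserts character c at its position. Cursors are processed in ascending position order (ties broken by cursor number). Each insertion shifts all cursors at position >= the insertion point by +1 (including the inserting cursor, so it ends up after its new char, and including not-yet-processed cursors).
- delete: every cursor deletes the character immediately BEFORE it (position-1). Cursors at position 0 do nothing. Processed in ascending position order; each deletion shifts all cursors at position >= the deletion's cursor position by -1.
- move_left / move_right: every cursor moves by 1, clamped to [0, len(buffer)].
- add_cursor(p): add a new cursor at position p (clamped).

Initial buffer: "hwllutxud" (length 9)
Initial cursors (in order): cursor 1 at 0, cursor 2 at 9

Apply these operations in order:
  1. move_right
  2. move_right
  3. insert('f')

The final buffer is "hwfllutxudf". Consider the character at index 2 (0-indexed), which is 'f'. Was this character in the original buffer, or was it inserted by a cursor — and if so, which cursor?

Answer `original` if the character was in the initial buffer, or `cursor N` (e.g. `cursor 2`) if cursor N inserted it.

Answer: cursor 1

Derivation:
After op 1 (move_right): buffer="hwllutxud" (len 9), cursors c1@1 c2@9, authorship .........
After op 2 (move_right): buffer="hwllutxud" (len 9), cursors c1@2 c2@9, authorship .........
After op 3 (insert('f')): buffer="hwfllutxudf" (len 11), cursors c1@3 c2@11, authorship ..1.......2
Authorship (.=original, N=cursor N): . . 1 . . . . . . . 2
Index 2: author = 1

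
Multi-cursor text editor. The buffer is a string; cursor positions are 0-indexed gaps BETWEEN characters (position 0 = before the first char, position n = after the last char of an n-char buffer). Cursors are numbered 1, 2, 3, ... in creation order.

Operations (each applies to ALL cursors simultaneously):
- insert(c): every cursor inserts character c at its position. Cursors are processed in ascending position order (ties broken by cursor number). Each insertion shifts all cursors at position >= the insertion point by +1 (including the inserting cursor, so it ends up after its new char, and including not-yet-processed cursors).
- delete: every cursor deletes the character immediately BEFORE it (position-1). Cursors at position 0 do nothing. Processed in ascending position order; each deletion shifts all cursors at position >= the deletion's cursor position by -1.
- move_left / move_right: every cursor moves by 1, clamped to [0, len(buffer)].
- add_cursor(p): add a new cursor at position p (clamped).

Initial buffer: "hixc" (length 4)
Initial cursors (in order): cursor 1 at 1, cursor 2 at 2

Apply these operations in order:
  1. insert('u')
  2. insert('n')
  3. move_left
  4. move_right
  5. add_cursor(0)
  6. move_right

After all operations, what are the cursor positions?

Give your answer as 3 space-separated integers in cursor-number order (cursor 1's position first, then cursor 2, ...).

After op 1 (insert('u')): buffer="huiuxc" (len 6), cursors c1@2 c2@4, authorship .1.2..
After op 2 (insert('n')): buffer="huniunxc" (len 8), cursors c1@3 c2@6, authorship .11.22..
After op 3 (move_left): buffer="huniunxc" (len 8), cursors c1@2 c2@5, authorship .11.22..
After op 4 (move_right): buffer="huniunxc" (len 8), cursors c1@3 c2@6, authorship .11.22..
After op 5 (add_cursor(0)): buffer="huniunxc" (len 8), cursors c3@0 c1@3 c2@6, authorship .11.22..
After op 6 (move_right): buffer="huniunxc" (len 8), cursors c3@1 c1@4 c2@7, authorship .11.22..

Answer: 4 7 1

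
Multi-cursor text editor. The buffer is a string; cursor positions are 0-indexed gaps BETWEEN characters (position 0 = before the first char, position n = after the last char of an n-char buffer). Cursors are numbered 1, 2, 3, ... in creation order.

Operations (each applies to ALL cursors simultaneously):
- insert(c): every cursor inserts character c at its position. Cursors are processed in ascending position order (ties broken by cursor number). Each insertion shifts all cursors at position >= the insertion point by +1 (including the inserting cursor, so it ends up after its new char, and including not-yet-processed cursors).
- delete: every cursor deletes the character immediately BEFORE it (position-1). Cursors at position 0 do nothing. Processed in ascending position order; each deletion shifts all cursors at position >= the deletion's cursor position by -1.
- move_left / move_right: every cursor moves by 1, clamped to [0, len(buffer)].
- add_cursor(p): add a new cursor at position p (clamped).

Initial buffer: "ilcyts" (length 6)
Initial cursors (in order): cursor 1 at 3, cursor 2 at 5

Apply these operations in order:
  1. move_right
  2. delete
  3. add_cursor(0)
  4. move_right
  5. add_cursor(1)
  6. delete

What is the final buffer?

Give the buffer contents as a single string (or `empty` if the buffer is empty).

After op 1 (move_right): buffer="ilcyts" (len 6), cursors c1@4 c2@6, authorship ......
After op 2 (delete): buffer="ilct" (len 4), cursors c1@3 c2@4, authorship ....
After op 3 (add_cursor(0)): buffer="ilct" (len 4), cursors c3@0 c1@3 c2@4, authorship ....
After op 4 (move_right): buffer="ilct" (len 4), cursors c3@1 c1@4 c2@4, authorship ....
After op 5 (add_cursor(1)): buffer="ilct" (len 4), cursors c3@1 c4@1 c1@4 c2@4, authorship ....
After op 6 (delete): buffer="l" (len 1), cursors c3@0 c4@0 c1@1 c2@1, authorship .

Answer: l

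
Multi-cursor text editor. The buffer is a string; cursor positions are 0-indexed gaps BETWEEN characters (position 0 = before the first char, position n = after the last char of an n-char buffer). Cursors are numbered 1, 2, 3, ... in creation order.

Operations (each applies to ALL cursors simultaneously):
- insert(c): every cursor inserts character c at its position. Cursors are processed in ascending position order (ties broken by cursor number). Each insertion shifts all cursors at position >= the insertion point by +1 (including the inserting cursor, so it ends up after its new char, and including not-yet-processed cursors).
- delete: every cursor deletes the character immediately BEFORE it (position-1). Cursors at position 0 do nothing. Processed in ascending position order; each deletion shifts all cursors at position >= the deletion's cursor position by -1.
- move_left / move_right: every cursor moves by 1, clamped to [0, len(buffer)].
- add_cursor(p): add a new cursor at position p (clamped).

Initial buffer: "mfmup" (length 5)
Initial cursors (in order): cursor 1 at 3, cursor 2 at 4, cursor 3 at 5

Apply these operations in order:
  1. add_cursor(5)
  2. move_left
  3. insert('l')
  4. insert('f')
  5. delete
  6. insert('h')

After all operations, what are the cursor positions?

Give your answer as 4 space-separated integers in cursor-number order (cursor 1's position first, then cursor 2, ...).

After op 1 (add_cursor(5)): buffer="mfmup" (len 5), cursors c1@3 c2@4 c3@5 c4@5, authorship .....
After op 2 (move_left): buffer="mfmup" (len 5), cursors c1@2 c2@3 c3@4 c4@4, authorship .....
After op 3 (insert('l')): buffer="mflmlullp" (len 9), cursors c1@3 c2@5 c3@8 c4@8, authorship ..1.2.34.
After op 4 (insert('f')): buffer="mflfmlfullffp" (len 13), cursors c1@4 c2@7 c3@12 c4@12, authorship ..11.22.3434.
After op 5 (delete): buffer="mflmlullp" (len 9), cursors c1@3 c2@5 c3@8 c4@8, authorship ..1.2.34.
After op 6 (insert('h')): buffer="mflhmlhullhhp" (len 13), cursors c1@4 c2@7 c3@12 c4@12, authorship ..11.22.3434.

Answer: 4 7 12 12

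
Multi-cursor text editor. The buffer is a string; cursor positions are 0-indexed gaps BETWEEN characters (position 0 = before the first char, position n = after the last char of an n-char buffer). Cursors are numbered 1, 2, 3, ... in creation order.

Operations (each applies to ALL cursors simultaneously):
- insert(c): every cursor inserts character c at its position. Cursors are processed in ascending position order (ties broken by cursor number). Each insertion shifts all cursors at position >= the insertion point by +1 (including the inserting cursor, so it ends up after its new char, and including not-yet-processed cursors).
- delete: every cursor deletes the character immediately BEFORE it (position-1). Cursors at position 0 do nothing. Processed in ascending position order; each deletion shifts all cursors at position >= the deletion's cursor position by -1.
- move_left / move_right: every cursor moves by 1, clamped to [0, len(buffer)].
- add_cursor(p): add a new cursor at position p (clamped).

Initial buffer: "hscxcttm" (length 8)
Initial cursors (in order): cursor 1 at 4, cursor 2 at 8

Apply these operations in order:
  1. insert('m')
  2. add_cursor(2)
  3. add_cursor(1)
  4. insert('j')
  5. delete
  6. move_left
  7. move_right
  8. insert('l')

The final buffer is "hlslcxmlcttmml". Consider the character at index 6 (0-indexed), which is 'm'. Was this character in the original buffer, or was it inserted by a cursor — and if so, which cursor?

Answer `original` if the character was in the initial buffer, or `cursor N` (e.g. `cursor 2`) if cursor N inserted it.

After op 1 (insert('m')): buffer="hscxmcttmm" (len 10), cursors c1@5 c2@10, authorship ....1....2
After op 2 (add_cursor(2)): buffer="hscxmcttmm" (len 10), cursors c3@2 c1@5 c2@10, authorship ....1....2
After op 3 (add_cursor(1)): buffer="hscxmcttmm" (len 10), cursors c4@1 c3@2 c1@5 c2@10, authorship ....1....2
After op 4 (insert('j')): buffer="hjsjcxmjcttmmj" (len 14), cursors c4@2 c3@4 c1@8 c2@14, authorship .4.3..11....22
After op 5 (delete): buffer="hscxmcttmm" (len 10), cursors c4@1 c3@2 c1@5 c2@10, authorship ....1....2
After op 6 (move_left): buffer="hscxmcttmm" (len 10), cursors c4@0 c3@1 c1@4 c2@9, authorship ....1....2
After op 7 (move_right): buffer="hscxmcttmm" (len 10), cursors c4@1 c3@2 c1@5 c2@10, authorship ....1....2
After op 8 (insert('l')): buffer="hlslcxmlcttmml" (len 14), cursors c4@2 c3@4 c1@8 c2@14, authorship .4.3..11....22
Authorship (.=original, N=cursor N): . 4 . 3 . . 1 1 . . . . 2 2
Index 6: author = 1

Answer: cursor 1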